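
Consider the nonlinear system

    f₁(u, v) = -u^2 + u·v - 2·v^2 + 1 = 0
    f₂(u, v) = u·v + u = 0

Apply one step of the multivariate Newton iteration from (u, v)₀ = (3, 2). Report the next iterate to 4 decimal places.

At (3, 2): F = (-10.0000, 9.0000).
Jacobian J = [[-2·u + v, u - 4·v], [v + 1, u]].
At the point, J = [[-4.0000, -5.0000], [3.0000, 3.0000]] (det J = 3.0000).
Solving J·Δ = −F gives Δ = (-5.0000, 2.0000).
Then the next iterate is (u, v)₁ = (-2.0000, 4.0000).

(-2.0000, 4.0000)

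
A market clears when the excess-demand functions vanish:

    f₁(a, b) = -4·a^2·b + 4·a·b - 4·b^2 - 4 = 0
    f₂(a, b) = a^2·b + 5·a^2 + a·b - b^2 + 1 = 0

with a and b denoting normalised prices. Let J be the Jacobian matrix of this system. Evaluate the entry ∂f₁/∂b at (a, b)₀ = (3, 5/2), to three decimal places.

∂f₁/∂b = -4·a^2 + 4·a - 8·b.
At (3, 5/2) this is -44.000.

-44.000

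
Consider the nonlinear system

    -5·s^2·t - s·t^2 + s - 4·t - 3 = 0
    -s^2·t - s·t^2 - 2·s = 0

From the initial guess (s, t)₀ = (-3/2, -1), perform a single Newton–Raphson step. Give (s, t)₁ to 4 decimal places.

(0.4146, -1.9024)

At (-3/2, -1): F = (12.2500, 6.7500).
Jacobian J = [[-10·s·t - t^2 + 1, -5·s^2 - 2·s·t - 4], [-2·s·t - t^2 - 2, -s^2 - 2·s·t]].
At the point, J = [[-15.0000, -18.2500], [-6.0000, -5.2500]] (det J = -30.7500).
Solving J·Δ = −F gives Δ = (1.9146, -0.9024).
Then the next iterate is (s, t)₁ = (0.4146, -1.9024).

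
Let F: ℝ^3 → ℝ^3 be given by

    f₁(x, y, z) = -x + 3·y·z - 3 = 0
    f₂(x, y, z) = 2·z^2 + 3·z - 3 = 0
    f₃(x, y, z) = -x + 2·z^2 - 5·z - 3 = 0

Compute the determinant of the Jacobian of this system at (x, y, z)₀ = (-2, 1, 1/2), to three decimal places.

-7.500

J = [[-1, 3·z, 3·y], [0, 0, 4·z + 3], [-1, 0, 4·z - 5]].
At the point, J = [[-1.000, 1.500, 3.000], [0.000, 0.000, 5.000], [-1.000, 0.000, -3.000]].
det J = -7.500.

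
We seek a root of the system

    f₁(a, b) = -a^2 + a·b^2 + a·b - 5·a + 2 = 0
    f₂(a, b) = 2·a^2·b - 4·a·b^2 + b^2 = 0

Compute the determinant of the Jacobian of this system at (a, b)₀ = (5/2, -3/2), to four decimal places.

-485.3750

J = [[-2·a + b^2 + b - 5, 2·a·b + a], [4·a·b - 4·b^2, 2·a^2 - 8·a·b + 2·b]].
At the point, J = [[-9.2500, -5.0000], [-24.0000, 39.5000]].
det J = -485.3750.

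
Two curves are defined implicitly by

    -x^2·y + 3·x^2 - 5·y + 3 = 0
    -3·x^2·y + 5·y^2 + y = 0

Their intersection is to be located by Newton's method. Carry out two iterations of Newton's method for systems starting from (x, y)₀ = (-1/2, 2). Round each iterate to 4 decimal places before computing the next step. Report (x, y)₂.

At (-1/2, 2): F = (-6.7500, 20.5000).
Jacobian J = [[-2·x·y + 6·x, -x^2 - 5], [-6·x·y, -3·x^2 + 10·y + 1]].
At the point, J = [[-1.0000, -5.2500], [6.0000, 20.2500]] (det J = 11.2500).
Solving J·Δ = −F gives Δ = (2.5833, -1.7778).
Then the next iterate is (x, y)₁ = (2.0833, 0.2222).
Round to (2.0833, 0.2222) and repeat: F = (13.945038, -2.424072), J = [[11.573981, -9.340139], [-2.777456, -9.798417]].
Δ = (-1.1430, 0.0766), so (x, y)₂ = (0.9403, 0.2988).

(0.9403, 0.2988)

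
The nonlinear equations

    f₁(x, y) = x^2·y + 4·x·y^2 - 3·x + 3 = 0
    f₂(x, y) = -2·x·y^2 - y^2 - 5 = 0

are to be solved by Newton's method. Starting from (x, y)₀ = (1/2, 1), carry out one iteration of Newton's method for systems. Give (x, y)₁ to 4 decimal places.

(-29.0000, 14.0000)

At (1/2, 1): F = (3.7500, -7.0000).
Jacobian J = [[2·x·y + 4·y^2 - 3, x^2 + 8·x·y], [-2·y^2, -4·x·y - 2·y]].
At the point, J = [[2.0000, 4.2500], [-2.0000, -4.0000]] (det J = 0.5000).
Solving J·Δ = −F gives Δ = (-29.5000, 13.0000).
Then the next iterate is (x, y)₁ = (-29.0000, 14.0000).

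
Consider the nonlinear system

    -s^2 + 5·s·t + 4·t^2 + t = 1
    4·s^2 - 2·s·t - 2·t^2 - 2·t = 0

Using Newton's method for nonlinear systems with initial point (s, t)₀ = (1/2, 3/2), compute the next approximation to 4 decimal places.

(0.5946, 0.6216)

At (1/2, 3/2): F = (13.0000, -8.0000).
Jacobian J = [[-2·s + 5·t, 5·s + 8·t + 1], [8·s - 2·t, -2·s - 4·t - 2]].
At the point, J = [[6.5000, 15.5000], [1.0000, -9.0000]] (det J = -74.0000).
Solving J·Δ = −F gives Δ = (0.0946, -0.8784).
Then the next iterate is (s, t)₁ = (0.5946, 0.6216).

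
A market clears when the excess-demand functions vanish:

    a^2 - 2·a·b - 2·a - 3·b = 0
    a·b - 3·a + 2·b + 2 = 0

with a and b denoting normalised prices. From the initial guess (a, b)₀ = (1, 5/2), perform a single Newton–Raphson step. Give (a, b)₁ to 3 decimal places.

At (1, 5/2): F = (-13.500, 6.500).
Jacobian J = [[2·a - 2·b - 2, -2·a - 3], [b - 3, a + 2]].
At the point, J = [[-5.000, -5.000], [-0.500, 3.000]] (det J = -17.500).
Solving J·Δ = −F gives Δ = (-0.457, -2.243).
Then the next iterate is (a, b)₁ = (0.543, 0.257).

(0.543, 0.257)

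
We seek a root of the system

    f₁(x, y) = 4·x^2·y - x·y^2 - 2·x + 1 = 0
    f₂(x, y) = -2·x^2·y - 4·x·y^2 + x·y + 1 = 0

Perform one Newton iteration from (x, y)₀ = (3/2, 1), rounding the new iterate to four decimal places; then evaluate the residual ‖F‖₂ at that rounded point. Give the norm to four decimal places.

2.6799

At (3/2, 1): F = (5.5000, -8.0000).
Jacobian J = [[8·x·y - y^2 - 2, 4·x^2 - 2·x·y], [-4·x·y - 4·y^2 + y, -2·x^2 - 8·x·y + x]].
At the point, J = [[9.0000, 6.0000], [-9.0000, -15.0000]] (det J = -81.0000).
Solving J·Δ = −F gives Δ = (-0.4259, -0.2778).
Then the next iterate is (x, y)₁ = (1.0741, 0.7222).
Re-evaluating at (1.0741, 0.7222): F = (1.624361, -2.131562), so ‖F‖₂ = 2.6799.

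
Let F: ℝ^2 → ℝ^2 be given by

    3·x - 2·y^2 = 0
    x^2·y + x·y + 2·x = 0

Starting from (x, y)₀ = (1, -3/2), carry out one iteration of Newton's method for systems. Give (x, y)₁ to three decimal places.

(0.857, -1.179)

At (1, -3/2): F = (-1.500, -1.000).
Jacobian J = [[3, -4·y], [2·x·y + y + 2, x^2 + x]].
At the point, J = [[3.000, 6.000], [-2.500, 2.000]] (det J = 21.000).
Solving J·Δ = −F gives Δ = (-0.143, 0.321).
Then the next iterate is (x, y)₁ = (0.857, -1.179).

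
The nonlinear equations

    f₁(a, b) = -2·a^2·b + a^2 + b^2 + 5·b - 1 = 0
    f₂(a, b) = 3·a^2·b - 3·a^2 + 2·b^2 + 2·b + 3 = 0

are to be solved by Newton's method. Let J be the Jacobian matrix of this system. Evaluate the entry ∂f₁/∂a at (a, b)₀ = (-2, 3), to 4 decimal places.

20.0000

∂f₁/∂a = -4·a·b + 2·a.
At (-2, 3) this is 20.0000.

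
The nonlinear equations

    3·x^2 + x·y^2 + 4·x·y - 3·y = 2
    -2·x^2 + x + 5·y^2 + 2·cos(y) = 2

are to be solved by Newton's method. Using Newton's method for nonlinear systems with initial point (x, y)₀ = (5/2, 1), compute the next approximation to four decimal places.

(1.4453, 0.5704)

At (5/2, 1): F = (26.2500, -5.919395).
Jacobian J = [[6·x + y^2 + 4·y, 2·x·y + 4·x - 3], [-4·x + 1, 10·y - 2·sin(y)]].
At the point, J = [[20.0000, 12.0000], [-9.0000, 8.317058]] (det J = 274.341161).
Solving J·Δ = −F gives Δ = (-1.0547, -0.4296).
Then the next iterate is (x, y)₁ = (1.4453, 0.5704).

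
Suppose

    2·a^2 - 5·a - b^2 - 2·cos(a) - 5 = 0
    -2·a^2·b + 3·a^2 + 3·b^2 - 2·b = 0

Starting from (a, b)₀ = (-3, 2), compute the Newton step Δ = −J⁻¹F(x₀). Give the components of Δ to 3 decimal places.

At (-3, 2): F = (25.97998, -1.000).
Jacobian J = [[4·a + 2·sin(a) - 5, -2·b], [-4·a·b + 6·a, -2·a^2 + 6·b - 2]].
At the point, J = [[-17.28224, -4.000], [6.000, -8.000]] (det J = 162.25792).
Solving J·Δ = −F gives Δ = (1.306, 0.854).

(1.306, 0.854)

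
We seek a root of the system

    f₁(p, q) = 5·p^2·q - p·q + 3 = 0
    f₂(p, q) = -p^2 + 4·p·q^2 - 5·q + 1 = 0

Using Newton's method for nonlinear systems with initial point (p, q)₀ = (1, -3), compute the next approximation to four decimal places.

At (1, -3): F = (-9.0000, 51.0000).
Jacobian J = [[10·p·q - q, 5·p^2 - p], [-2·p + 4·q^2, 8·p·q - 5]].
At the point, J = [[-27.0000, 4.0000], [34.0000, -29.0000]] (det J = 647.0000).
Solving J·Δ = −F gives Δ = (-0.0881, 1.6553).
Then the next iterate is (p, q)₁ = (0.9119, -1.3447).

(0.9119, -1.3447)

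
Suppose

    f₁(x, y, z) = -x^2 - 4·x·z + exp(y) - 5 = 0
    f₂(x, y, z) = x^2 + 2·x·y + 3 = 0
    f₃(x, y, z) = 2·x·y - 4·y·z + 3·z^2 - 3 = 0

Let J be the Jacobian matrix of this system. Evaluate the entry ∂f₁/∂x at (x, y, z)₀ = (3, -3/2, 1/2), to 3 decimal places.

∂f₁/∂x = -2·x - 4·z.
At (3, -3/2, 1/2) this is -8.000.

-8.000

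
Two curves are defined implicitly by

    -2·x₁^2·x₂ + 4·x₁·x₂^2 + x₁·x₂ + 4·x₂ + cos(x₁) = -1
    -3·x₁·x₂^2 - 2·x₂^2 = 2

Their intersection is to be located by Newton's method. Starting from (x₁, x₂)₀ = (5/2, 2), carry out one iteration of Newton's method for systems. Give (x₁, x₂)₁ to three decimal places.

At (5/2, 2): F = (28.19886, -40.000).
Jacobian J = [[-4·x₁·x₂ + 4·x₂^2 + x₂ - sin(x₁), -2·x₁^2 + 8·x₁·x₂ + x₁ + 4], [-3·x₂^2, -6·x₁·x₂ - 4·x₂]].
At the point, J = [[-2.59847, 34.000], [-12.000, -38.000]] (det J = 506.74194).
Solving J·Δ = −F gives Δ = (-0.569, -0.873).
Then the next iterate is (x₁, x₂)₁ = (1.931, 1.127).

(1.931, 1.127)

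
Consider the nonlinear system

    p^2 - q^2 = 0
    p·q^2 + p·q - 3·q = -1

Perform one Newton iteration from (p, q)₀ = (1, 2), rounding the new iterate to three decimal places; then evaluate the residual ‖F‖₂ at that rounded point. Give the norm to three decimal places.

0.584

At (1, 2): F = (-3.000, 1.000).
Jacobian J = [[2·p, -2·q], [q^2 + q, 2·p·q + p - 3]].
At the point, J = [[2.000, -4.000], [6.000, 2.000]] (det J = 28.000).
Solving J·Δ = −F gives Δ = (0.071, -0.714).
Then the next iterate is (p, q)₁ = (1.071, 1.286).
Re-evaluating at (1.071, 1.286): F = (-0.50676, 0.29052), so ‖F‖₂ = 0.584.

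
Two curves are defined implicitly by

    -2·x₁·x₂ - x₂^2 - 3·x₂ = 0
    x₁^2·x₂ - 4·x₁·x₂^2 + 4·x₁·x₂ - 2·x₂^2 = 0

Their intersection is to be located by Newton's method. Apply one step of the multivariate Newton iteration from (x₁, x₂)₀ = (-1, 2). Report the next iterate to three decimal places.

At (-1, 2): F = (-6.000, 2.000).
Jacobian J = [[-2·x₂, -2·x₁ - 2·x₂ - 3], [2·x₁·x₂ - 4·x₂^2 + 4·x₂, x₁^2 - 8·x₁·x₂ + 4·x₁ - 4·x₂]].
At the point, J = [[-4.000, -5.000], [-12.000, 5.000]] (det J = -80.000).
Solving J·Δ = −F gives Δ = (-0.250, -1.000).
Then the next iterate is (x₁, x₂)₁ = (-1.250, 1.000).

(-1.250, 1.000)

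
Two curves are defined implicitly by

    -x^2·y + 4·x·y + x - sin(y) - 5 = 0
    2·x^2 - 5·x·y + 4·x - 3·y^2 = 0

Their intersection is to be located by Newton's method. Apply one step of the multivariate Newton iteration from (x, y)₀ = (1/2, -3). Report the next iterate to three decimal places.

(-0.064, -1.139)

At (1/2, -3): F = (-9.60888, -17.000).
Jacobian J = [[-2·x·y + 4·y + 1, -x^2 + 4·x - cos(y)], [4·x - 5·y + 4, -5·x - 6·y]].
At the point, J = [[-8.000, 2.73999], [21.000, 15.500]] (det J = -181.53984).
Solving J·Δ = −F gives Δ = (-0.564, 1.861).
Then the next iterate is (x, y)₁ = (-0.064, -1.139).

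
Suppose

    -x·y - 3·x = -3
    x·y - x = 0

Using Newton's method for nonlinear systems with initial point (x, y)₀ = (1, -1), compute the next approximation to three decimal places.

(0.750, 0.500)

At (1, -1): F = (1.000, -2.000).
Jacobian J = [[-y - 3, -x], [y - 1, x]].
At the point, J = [[-2.000, -1.000], [-2.000, 1.000]] (det J = -4.000).
Solving J·Δ = −F gives Δ = (-0.250, 1.500).
Then the next iterate is (x, y)₁ = (0.750, 0.500).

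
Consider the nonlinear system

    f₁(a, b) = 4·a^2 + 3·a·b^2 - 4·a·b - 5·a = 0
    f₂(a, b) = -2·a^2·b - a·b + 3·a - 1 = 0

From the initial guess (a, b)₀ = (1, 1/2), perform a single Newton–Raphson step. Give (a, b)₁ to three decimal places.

(2.526, 0.921)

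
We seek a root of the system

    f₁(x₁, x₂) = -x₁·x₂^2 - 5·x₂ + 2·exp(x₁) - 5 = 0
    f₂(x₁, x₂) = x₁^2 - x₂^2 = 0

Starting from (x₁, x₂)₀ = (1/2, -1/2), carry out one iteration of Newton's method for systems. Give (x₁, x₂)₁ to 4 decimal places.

(0.4109, -0.4109)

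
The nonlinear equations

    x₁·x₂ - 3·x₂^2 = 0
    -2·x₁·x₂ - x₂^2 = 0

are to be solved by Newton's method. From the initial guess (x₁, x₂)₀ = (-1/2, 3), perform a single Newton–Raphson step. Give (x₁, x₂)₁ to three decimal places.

At (-1/2, 3): F = (-28.500, -6.000).
Jacobian J = [[x₂, x₁ - 6·x₂], [-2·x₂, -2·x₁ - 2·x₂]].
At the point, J = [[3.000, -18.500], [-6.000, -5.000]] (det J = -126.000).
Solving J·Δ = −F gives Δ = (0.250, -1.500).
Then the next iterate is (x₁, x₂)₁ = (-0.250, 1.500).

(-0.250, 1.500)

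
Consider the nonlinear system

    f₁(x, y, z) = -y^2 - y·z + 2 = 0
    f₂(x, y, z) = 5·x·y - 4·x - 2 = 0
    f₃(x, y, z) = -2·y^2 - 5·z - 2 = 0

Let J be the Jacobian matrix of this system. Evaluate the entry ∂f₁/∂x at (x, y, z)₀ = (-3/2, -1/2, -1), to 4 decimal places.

0.0000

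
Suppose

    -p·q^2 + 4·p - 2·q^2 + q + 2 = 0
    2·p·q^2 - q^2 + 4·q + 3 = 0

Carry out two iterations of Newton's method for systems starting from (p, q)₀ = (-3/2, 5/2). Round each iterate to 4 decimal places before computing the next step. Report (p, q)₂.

At (-3/2, 5/2): F = (-4.6250, -12.0000).
Jacobian J = [[-q^2 + 4, -2·p·q - 4·q + 1], [2·q^2, 4·p·q - 2·q + 4]].
At the point, J = [[-2.2500, -1.5000], [12.5000, -16.0000]] (det J = 54.7500).
Solving J·Δ = −F gives Δ = (-1.0228, -1.5491).
Then the next iterate is (p, q)₁ = (-2.5228, 0.9509).
Round to (-2.5228, 0.9509) and repeat: F = (-6.667579, 1.337103), J = [[3.095789, 1.994261], [1.808422, -7.497522]].
Δ = (1.7647, 0.6040), so (p, q)₂ = (-0.7581, 1.5549).

(-0.7581, 1.5549)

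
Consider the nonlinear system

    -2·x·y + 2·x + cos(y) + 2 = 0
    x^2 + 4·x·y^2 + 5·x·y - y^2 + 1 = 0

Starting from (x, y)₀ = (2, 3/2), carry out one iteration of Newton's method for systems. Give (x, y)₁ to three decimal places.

At (2, 3/2): F = (0.07074, 35.750).
Jacobian J = [[-2·y + 2, -2·x - sin(y)], [2·x + 4·y^2 + 5·y, 8·x·y + 5·x - 2·y]].
At the point, J = [[-1.000, -4.99749], [20.500, 31.000]] (det J = 71.44865).
Solving J·Δ = −F gives Δ = (-2.531, 0.521).
Then the next iterate is (x, y)₁ = (-0.531, 2.021).

(-0.531, 2.021)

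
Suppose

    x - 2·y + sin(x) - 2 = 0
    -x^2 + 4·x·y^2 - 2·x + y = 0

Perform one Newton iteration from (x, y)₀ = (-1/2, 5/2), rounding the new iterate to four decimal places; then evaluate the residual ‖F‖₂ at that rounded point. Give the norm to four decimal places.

88.6401

At (-1/2, 5/2): F = (-7.979426, -9.2500).
Jacobian J = [[cos(x) + 1, -2], [-2·x + 4·y^2 - 2, 8·x·y + 1]].
At the point, J = [[1.877583, -2.0000], [24.0000, -9.0000]] (det J = 31.101757).
Solving J·Δ = −F gives Δ = (-1.7142, -5.5990).
Then the next iterate is (x, y)₁ = (-2.2142, -3.0990).
Re-evaluating at (-2.2142, -3.0990): F = (1.183742, -88.632226), so ‖F‖₂ = 88.6401.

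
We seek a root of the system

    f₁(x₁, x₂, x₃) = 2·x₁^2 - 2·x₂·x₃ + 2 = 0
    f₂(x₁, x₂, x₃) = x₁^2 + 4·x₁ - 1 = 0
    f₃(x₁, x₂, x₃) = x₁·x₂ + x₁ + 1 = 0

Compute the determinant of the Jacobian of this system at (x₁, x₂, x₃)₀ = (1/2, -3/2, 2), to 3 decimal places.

7.500

J = [[4·x₁, -2·x₃, -2·x₂], [2·x₁ + 4, 0, 0], [x₂ + 1, x₁, 0]].
At the point, J = [[2.000, -4.000, 3.000], [5.000, 0.000, 0.000], [-0.500, 0.500, 0.000]].
det J = 7.500.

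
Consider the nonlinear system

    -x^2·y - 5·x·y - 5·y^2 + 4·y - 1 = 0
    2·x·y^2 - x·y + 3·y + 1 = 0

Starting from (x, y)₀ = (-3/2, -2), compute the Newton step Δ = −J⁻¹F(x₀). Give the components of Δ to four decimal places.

(-0.2947, 1.3907)

At (-3/2, -2): F = (-39.5000, -20.0000).
Jacobian J = [[-2·x·y - 5·y, -x^2 - 5·x - 10·y + 4], [2·y^2 - y, 4·x·y - x + 3]].
At the point, J = [[4.0000, 29.2500], [10.0000, 16.5000]] (det J = -226.5000).
Solving J·Δ = −F gives Δ = (-0.2947, 1.3907).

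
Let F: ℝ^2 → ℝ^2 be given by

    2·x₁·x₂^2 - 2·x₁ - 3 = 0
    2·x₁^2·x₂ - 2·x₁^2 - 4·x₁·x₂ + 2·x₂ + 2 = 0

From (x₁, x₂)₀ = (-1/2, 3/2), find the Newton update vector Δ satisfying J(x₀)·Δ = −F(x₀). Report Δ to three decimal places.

At (-1/2, 3/2): F = (-4.250, 8.250).
Jacobian J = [[2·x₂^2 - 2, 4·x₁·x₂], [4·x₁·x₂ - 4·x₁ - 4·x₂, 2·x₁^2 - 4·x₁ + 2]].
At the point, J = [[2.500, -3.000], [-7.000, 4.500]] (det J = -9.750).
Solving J·Δ = −F gives Δ = (0.577, -0.936).

(0.577, -0.936)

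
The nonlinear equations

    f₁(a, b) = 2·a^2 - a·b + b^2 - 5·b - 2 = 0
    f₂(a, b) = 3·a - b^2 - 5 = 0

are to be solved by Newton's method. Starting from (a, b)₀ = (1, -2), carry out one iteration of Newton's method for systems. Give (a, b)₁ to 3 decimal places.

(0.926, -0.444)

At (1, -2): F = (16.000, -6.000).
Jacobian J = [[4·a - b, -a + 2·b - 5], [3, -2·b]].
At the point, J = [[6.000, -10.000], [3.000, 4.000]] (det J = 54.000).
Solving J·Δ = −F gives Δ = (-0.074, 1.556).
Then the next iterate is (a, b)₁ = (0.926, -0.444).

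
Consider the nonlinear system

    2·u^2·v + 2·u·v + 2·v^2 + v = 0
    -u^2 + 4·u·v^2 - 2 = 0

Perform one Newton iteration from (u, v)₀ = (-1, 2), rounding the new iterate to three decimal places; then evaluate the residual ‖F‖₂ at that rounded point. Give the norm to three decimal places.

6.433

At (-1, 2): F = (10.000, -19.000).
Jacobian J = [[4·u·v + 2·v, 2·u^2 + 2·u + 4·v + 1], [-2·u + 4·v^2, 8·u·v]].
At the point, J = [[-4.000, 9.000], [18.000, -16.000]] (det J = -98.000).
Solving J·Δ = −F gives Δ = (0.112, -1.061).
Then the next iterate is (u, v)₁ = (-0.888, 0.939).
Re-evaluating at (-0.888, 0.939): F = (2.51566, -5.92042), so ‖F‖₂ = 6.433.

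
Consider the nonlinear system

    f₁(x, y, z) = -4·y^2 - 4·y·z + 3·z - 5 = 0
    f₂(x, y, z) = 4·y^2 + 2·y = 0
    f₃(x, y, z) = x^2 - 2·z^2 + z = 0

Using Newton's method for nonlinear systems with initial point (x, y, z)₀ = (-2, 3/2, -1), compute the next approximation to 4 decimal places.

At (-2, 3/2, -1): F = (-11.0000, 12.0000, 1.0000).
Jacobian J = [[0, -8·y - 4·z, -4·y + 3], [0, 8·y + 2, 0], [2·x, 0, -4·z + 1]].
At the point, J = [[0.0000, -8.0000, -3.0000], [0.0000, 14.0000, 0.0000], [-4.0000, 0.0000, 5.0000]] (det J = -168.0000).
Solving J·Δ = −F gives Δ = (-1.4762, -0.8571, -1.3810).
Then the next iterate is (x, y, z)₁ = (-3.4762, 0.6429, -2.3810).

(-3.4762, 0.6429, -2.3810)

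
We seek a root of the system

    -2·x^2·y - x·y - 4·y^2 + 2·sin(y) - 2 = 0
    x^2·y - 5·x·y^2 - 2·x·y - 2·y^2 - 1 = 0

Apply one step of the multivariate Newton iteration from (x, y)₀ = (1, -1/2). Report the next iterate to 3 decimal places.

(1.464, -0.028)

At (1, -1/2): F = (-2.45885, -2.250).
Jacobian J = [[-4·x·y - y, -2·x^2 - x - 8·y + 2·cos(y)], [2·x·y - 5·y^2 - 2·y, x^2 - 10·x·y - 2·x - 4·y]].
At the point, J = [[2.500, 2.75517], [-1.250, 6.000]] (det J = 18.44396).
Solving J·Δ = −F gives Δ = (0.464, 0.472).
Then the next iterate is (x, y)₁ = (1.464, -0.028).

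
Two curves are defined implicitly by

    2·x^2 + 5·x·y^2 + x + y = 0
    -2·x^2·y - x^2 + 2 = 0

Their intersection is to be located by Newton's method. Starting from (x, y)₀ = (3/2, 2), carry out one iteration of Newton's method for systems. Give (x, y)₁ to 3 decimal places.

(1.163, 1.068)

At (3/2, 2): F = (38.000, -9.250).
Jacobian J = [[4·x + 5·y^2 + 1, 10·x·y + 1], [-4·x·y - 2·x, -2·x^2]].
At the point, J = [[27.000, 31.000], [-15.000, -4.500]] (det J = 343.500).
Solving J·Δ = −F gives Δ = (-0.337, -0.932).
Then the next iterate is (x, y)₁ = (1.163, 1.068).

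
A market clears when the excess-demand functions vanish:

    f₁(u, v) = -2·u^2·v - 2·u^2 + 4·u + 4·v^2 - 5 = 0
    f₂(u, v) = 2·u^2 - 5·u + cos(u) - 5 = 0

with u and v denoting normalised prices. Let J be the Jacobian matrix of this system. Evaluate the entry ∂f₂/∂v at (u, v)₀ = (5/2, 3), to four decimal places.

∂f₂/∂v = 0.
At (5/2, 3) this is 0.0000.

0.0000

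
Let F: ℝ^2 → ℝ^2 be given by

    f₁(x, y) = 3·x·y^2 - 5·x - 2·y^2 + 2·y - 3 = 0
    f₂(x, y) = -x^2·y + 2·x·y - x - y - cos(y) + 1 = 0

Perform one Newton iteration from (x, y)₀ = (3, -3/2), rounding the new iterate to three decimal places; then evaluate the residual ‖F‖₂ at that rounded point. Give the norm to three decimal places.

3.615

At (3, -3/2): F = (-5.250, 3.92926).
Jacobian J = [[3·y^2 - 5, 6·x·y - 4·y + 2], [-2·x·y + 2·y - 1, -x^2 + 2·x + sin(y) - 1]].
At the point, J = [[1.750, -19.000], [5.000, -4.99749]] (det J = 86.25438).
Solving J·Δ = −F gives Δ = (-1.170, -0.384).
Then the next iterate is (x, y)₁ = (1.830, -1.884).
Re-evaluating at (1.830, -1.884): F = (-3.53040, 0.77600), so ‖F‖₂ = 3.615.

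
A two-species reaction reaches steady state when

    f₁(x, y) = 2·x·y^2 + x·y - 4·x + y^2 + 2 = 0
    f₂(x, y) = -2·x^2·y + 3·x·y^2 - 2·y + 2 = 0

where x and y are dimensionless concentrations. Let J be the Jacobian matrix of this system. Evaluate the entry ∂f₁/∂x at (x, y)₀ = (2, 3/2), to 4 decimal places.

∂f₁/∂x = 2·y^2 + y - 4.
At (2, 3/2) this is 2.0000.

2.0000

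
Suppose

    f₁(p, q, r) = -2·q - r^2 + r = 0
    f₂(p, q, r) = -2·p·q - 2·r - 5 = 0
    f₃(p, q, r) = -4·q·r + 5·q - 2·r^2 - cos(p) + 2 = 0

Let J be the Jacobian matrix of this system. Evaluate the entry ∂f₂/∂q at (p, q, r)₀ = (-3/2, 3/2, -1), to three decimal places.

3.000

∂f₂/∂q = -2·p.
At (-3/2, 3/2, -1) this is 3.000.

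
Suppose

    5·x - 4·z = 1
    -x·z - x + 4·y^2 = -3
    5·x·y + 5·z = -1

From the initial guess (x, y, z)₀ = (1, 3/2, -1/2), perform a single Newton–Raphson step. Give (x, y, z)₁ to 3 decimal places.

At (1, 3/2, -1/2): F = (6.000, 11.500, 6.000).
Jacobian J = [[5, 0, -4], [-z - 1, 8·y, -x], [5·y, 5·x, 5]].
At the point, J = [[5.000, 0.000, -4.000], [-0.500, 12.000, -1.000], [7.500, 5.000, 5.000]] (det J = 695.000).
Solving J·Δ = −F gives Δ = (-0.645, -0.927, 0.694).
Then the next iterate is (x, y, z)₁ = (0.355, 0.573, 0.194).

(0.355, 0.573, 0.194)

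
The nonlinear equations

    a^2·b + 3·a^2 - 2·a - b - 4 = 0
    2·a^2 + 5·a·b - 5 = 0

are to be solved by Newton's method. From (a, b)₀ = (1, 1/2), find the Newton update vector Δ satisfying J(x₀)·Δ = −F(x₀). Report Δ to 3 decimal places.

(0.600, -0.680)

At (1, 1/2): F = (-3.000, -0.500).
Jacobian J = [[2·a·b + 6·a - 2, a^2 - 1], [4·a + 5·b, 5·a]].
At the point, J = [[5.000, 0.000], [6.500, 5.000]] (det J = 25.000).
Solving J·Δ = −F gives Δ = (0.600, -0.680).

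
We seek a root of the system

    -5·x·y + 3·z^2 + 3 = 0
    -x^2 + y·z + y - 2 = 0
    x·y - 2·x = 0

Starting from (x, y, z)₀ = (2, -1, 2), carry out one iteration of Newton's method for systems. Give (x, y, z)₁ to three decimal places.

At (2, -1, 2): F = (25.000, -9.000, -6.000).
Jacobian J = [[-5·y, -5·x, 6·z], [-2·x, z + 1, y], [y - 2, x, 0]].
At the point, J = [[5.000, -10.000, 12.000], [-4.000, 3.000, -1.000], [-3.000, 2.000, 0.000]] (det J = -8.000).
Solving J·Δ = −F gives Δ = (-1.250, 1.125, -0.625).
Then the next iterate is (x, y, z)₁ = (0.750, 0.125, 1.375).

(0.750, 0.125, 1.375)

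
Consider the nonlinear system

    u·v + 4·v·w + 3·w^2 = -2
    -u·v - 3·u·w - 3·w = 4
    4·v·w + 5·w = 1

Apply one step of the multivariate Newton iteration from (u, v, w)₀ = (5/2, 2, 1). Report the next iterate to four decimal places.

At (5/2, 2, 1): F = (18.0000, -19.5000, 12.0000).
Jacobian J = [[v, u + 4·w, 4·v + 6·w], [-v - 3·w, -u, -3·u - 3], [0, 4·w, 4·v + 5]].
At the point, J = [[2.0000, 6.5000, 14.0000], [-5.0000, -2.5000, -10.5000], [0.0000, 4.0000, 13.0000]] (det J = 161.5000).
Solving J·Δ = −F gives Δ = (-2.0294, -0.4644, -0.7802).
Then the next iterate is (u, v, w)₁ = (0.4706, 1.5356, 0.2198).

(0.4706, 1.5356, 0.2198)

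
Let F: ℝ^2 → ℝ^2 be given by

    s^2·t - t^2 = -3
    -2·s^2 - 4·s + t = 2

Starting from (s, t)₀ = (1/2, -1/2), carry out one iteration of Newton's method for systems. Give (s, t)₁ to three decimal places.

(-0.768, -3.107)

At (1/2, -1/2): F = (2.625, -5.000).
Jacobian J = [[2·s·t, s^2 - 2·t], [-4·s - 4, 1]].
At the point, J = [[-0.500, 1.250], [-6.000, 1.000]] (det J = 7.000).
Solving J·Δ = −F gives Δ = (-1.268, -2.607).
Then the next iterate is (s, t)₁ = (-0.768, -3.107).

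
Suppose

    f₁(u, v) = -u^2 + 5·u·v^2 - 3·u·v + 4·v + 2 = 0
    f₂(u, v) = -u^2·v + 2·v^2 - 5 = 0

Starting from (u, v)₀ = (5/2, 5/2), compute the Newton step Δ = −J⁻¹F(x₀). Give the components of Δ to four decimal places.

(-0.8957, -0.8191)

At (5/2, 5/2): F = (65.1250, -8.1250).
Jacobian J = [[-2·u + 5·v^2 - 3·v, 10·u·v - 3·u + 4], [-2·u·v, -u^2 + 4·v]].
At the point, J = [[18.7500, 59.0000], [-12.5000, 3.7500]] (det J = 807.8125).
Solving J·Δ = −F gives Δ = (-0.8957, -0.8191).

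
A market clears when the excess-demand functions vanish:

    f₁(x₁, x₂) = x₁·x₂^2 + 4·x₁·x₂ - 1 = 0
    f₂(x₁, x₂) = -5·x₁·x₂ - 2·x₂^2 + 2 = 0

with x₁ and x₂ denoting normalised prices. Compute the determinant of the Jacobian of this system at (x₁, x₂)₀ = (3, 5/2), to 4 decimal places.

J = [[x₂^2 + 4·x₂, 2·x₁·x₂ + 4·x₁], [-5·x₂, -5·x₁ - 4·x₂]].
At the point, J = [[16.2500, 27.0000], [-12.5000, -25.0000]].
det J = -68.7500.

-68.7500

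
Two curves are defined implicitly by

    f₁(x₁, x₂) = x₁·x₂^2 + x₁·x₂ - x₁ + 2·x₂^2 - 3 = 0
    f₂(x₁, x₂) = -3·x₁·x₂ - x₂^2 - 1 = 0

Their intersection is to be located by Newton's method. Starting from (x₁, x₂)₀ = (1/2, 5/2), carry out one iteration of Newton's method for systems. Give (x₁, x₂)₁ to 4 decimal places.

(-0.6897, 2.1804)

At (1/2, 5/2): F = (13.3750, -11.0000).
Jacobian J = [[x₂^2 + x₂ - 1, 2·x₁·x₂ + x₁ + 4·x₂], [-3·x₂, -3·x₁ - 2·x₂]].
At the point, J = [[7.7500, 13.0000], [-7.5000, -6.5000]] (det J = 47.1250).
Solving J·Δ = −F gives Δ = (-1.1897, -0.3196).
Then the next iterate is (x₁, x₂)₁ = (-0.6897, 2.1804).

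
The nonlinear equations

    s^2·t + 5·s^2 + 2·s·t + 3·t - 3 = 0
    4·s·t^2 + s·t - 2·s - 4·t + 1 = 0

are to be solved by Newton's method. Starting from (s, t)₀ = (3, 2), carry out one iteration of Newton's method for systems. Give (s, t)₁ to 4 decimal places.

(1.4376, 1.6596)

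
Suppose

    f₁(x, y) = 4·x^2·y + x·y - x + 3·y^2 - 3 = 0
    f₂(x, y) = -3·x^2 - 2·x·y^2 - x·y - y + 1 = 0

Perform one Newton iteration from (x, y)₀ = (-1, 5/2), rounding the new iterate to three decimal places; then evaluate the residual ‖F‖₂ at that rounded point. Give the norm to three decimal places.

At (-1, 5/2): F = (24.250, 10.500).
Jacobian J = [[8·x·y + y - 1, 4·x^2 + x + 6·y], [-6·x - 2·y^2 - y, -4·x·y - x - 1]].
At the point, J = [[-18.500, 18.000], [-9.000, 10.000]] (det J = -23.000).
Solving J·Δ = −F gives Δ = (2.326, 1.043).
Then the next iterate is (x, y)₁ = (1.326, 3.543).
Re-evaluating at (1.326, 3.543): F = (62.94885, -45.80600), so ‖F‖₂ = 77.851.

77.851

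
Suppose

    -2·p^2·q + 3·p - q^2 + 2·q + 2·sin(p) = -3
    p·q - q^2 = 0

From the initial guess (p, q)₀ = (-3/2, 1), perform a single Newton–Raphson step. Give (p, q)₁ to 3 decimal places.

(-1.019, 0.423)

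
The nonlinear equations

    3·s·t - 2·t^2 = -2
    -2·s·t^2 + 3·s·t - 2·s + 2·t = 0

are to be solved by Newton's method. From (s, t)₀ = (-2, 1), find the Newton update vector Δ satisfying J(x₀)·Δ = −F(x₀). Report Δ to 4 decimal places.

(-8.0000, -3.0000)

At (-2, 1): F = (-6.0000, 4.0000).
Jacobian J = [[3·t, 3·s - 4·t], [-2·t^2 + 3·t - 2, -4·s·t + 3·s + 2]].
At the point, J = [[3.0000, -10.0000], [-1.0000, 4.0000]] (det J = 2.0000).
Solving J·Δ = −F gives Δ = (-8.0000, -3.0000).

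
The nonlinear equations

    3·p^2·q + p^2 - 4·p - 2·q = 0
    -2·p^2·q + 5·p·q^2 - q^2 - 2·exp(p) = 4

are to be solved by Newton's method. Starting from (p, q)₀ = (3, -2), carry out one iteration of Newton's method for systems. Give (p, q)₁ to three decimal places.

(1.874, -1.412)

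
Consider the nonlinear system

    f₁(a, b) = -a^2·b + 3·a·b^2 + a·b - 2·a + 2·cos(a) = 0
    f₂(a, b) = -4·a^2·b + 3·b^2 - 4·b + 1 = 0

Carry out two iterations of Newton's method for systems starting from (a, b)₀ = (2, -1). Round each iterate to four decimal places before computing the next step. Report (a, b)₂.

At (2, -1): F = (3.167706, 24.0000).
Jacobian J = [[-2·a·b + 3·b^2 + b - 2·sin(a) - 2, -a^2 + 6·a·b + a], [-8·a·b, -4·a^2 + 6·b - 4]].
At the point, J = [[2.181405, -14.0000], [16.0000, -26.0000]] (det J = 167.283466).
Solving J·Δ = −F gives Δ = (-1.5162, -0.0100).
Then the next iterate is (a, b)₁ = (0.4838, -1.0100).
Round to (0.4838, -1.0100) and repeat: F = (2.031206, 9.045912), J = [[0.097283, -2.682090], [3.909104, -10.996250]].
Δ = (-0.2046, 0.7499), so (a, b)₂ = (0.2792, -0.2601).

(0.2792, -0.2601)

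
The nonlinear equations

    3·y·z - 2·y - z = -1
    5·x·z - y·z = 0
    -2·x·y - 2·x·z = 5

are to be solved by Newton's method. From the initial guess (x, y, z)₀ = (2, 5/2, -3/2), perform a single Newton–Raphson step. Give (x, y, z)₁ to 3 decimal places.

At (2, 5/2, -3/2): F = (-13.750, -11.250, -9.000).
Jacobian J = [[0, 3·z - 2, 3·y - 1], [5·z, -z, 5·x - y], [-2·y - 2·z, -2·x, -2·x]].
At the point, J = [[0.000, -6.500, 6.500], [-7.500, 1.500, 7.500], [-2.000, -4.000, -4.000]] (det J = 507.000).
Solving J·Δ = −F gives Δ = (-1.541, -1.797, 0.318).
Then the next iterate is (x, y, z)₁ = (0.459, 0.703, -1.182).

(0.459, 0.703, -1.182)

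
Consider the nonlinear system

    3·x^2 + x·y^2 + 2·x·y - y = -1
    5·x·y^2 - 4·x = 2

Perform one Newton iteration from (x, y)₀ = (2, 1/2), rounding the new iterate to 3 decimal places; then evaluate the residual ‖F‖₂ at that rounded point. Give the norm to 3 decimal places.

4.036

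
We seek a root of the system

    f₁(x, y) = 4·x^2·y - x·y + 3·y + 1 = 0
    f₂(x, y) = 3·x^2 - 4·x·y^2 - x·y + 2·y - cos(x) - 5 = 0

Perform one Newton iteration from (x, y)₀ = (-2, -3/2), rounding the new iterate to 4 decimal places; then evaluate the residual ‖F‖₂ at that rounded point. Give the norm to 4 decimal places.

29.6252

At (-2, -3/2): F = (-30.5000, 19.416147).
Jacobian J = [[8·x·y - y, 4·x^2 - x + 3], [6·x - 4·y^2 - y + sin(x), -8·x·y - x + 2]].
At the point, J = [[25.5000, 21.0000], [-20.409297, -20.0000]] (det J = -81.404754).
Solving J·Δ = −F gives Δ = (2.4846, -1.5647).
Then the next iterate is (x, y)₁ = (0.4846, -3.0647).
Re-evaluating at (0.4846, -3.0647): F = (-9.587768, -28.030797), so ‖F‖₂ = 29.6252.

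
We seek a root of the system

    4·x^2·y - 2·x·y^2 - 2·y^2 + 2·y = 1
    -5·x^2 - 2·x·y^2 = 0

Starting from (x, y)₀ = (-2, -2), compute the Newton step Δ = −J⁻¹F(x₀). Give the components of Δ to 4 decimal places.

(1.0000, 0.5000)

At (-2, -2): F = (-29.0000, -4.0000).
Jacobian J = [[8·x·y - 2·y^2, 4·x^2 - 4·x·y - 4·y + 2], [-10·x - 2·y^2, -4·x·y]].
At the point, J = [[24.0000, 10.0000], [12.0000, -16.0000]] (det J = -504.0000).
Solving J·Δ = −F gives Δ = (1.0000, 0.5000).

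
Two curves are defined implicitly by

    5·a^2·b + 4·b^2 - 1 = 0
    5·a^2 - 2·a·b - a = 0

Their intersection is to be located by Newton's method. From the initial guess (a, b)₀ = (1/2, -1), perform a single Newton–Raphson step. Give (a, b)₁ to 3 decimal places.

At (1/2, -1): F = (1.750, 1.750).
Jacobian J = [[10·a·b, 5·a^2 + 8·b], [10·a - 2·b - 1, -2·a]].
At the point, J = [[-5.000, -6.750], [6.000, -1.000]] (det J = 45.500).
Solving J·Δ = −F gives Δ = (-0.221, 0.423).
Then the next iterate is (a, b)₁ = (0.279, -0.577).

(0.279, -0.577)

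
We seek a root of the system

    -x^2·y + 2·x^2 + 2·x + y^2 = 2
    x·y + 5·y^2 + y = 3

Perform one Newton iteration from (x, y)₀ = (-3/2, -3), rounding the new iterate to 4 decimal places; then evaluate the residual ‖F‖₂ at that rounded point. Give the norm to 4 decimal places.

10.7419

At (-3/2, -3): F = (15.2500, 43.5000).
Jacobian J = [[-2·x·y + 4·x + 2, -x^2 + 2·y], [y, x + 10·y + 1]].
At the point, J = [[-13.0000, -8.2500], [-3.0000, -30.5000]] (det J = 371.7500).
Solving J·Δ = −F gives Δ = (0.2858, 1.3981).
Then the next iterate is (x, y)₁ = (-1.2142, -1.6019).
Re-evaluating at (-1.2142, -1.6019): F = (3.447899, 10.173545), so ‖F‖₂ = 10.7419.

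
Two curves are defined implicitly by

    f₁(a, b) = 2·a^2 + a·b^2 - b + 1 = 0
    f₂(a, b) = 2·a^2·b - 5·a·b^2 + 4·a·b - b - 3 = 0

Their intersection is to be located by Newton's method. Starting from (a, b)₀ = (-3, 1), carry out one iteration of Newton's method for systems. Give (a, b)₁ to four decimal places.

At (-3, 1): F = (15.0000, 17.0000).
Jacobian J = [[4·a + b^2, 2·a·b - 1], [4·a·b - 5·b^2 + 4·b, 2·a^2 - 10·a·b + 4·a - 1]].
At the point, J = [[-11.0000, -7.0000], [-13.0000, 35.0000]] (det J = -476.0000).
Solving J·Δ = −F gives Δ = (1.3529, 0.0168).
Then the next iterate is (a, b)₁ = (-1.6471, 1.0168).

(-1.6471, 1.0168)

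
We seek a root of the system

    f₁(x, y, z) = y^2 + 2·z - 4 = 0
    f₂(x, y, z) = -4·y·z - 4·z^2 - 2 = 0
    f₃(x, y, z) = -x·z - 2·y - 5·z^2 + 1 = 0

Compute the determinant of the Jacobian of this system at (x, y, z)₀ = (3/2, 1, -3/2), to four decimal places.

6.0000

J = [[0, 2·y, 2], [0, -4·z, -4·y - 8·z], [-z, -2, -x - 10·z]].
At the point, J = [[0.0000, 2.0000, 2.0000], [0.0000, 6.0000, 8.0000], [1.5000, -2.0000, 13.5000]].
det J = 6.0000.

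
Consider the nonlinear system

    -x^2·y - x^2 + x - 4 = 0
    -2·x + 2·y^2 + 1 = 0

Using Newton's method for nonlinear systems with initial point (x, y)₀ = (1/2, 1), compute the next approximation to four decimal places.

At (1/2, 1): F = (-4.0000, 2.0000).
Jacobian J = [[-2·x·y - 2·x + 1, -x^2], [-2, 4·y]].
At the point, J = [[-1.0000, -0.2500], [-2.0000, 4.0000]] (det J = -4.5000).
Solving J·Δ = −F gives Δ = (-3.4444, -2.2222).
Then the next iterate is (x, y)₁ = (-2.9444, -1.2222).

(-2.9444, -1.2222)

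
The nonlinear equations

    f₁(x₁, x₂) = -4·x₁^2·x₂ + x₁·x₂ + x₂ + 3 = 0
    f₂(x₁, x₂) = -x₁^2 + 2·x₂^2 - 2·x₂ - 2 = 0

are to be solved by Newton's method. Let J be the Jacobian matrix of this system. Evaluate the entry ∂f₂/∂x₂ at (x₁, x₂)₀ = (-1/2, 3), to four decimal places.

10.0000

∂f₂/∂x₂ = 4·x₂ - 2.
At (-1/2, 3) this is 10.0000.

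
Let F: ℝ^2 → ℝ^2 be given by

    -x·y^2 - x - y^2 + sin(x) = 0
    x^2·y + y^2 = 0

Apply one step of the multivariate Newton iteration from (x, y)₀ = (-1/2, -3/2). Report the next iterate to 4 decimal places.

(-0.5526, -0.8469)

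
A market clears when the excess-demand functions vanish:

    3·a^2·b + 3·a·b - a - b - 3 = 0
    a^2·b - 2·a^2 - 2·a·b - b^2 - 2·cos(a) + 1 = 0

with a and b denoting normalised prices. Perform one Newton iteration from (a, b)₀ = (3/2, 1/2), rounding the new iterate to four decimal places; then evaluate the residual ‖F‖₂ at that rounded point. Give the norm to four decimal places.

4.9283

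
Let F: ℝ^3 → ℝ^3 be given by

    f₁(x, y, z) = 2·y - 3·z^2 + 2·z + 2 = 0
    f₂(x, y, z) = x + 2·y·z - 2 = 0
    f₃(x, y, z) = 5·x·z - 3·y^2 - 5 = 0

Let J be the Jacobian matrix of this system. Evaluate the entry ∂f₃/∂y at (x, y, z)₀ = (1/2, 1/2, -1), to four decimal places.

∂f₃/∂y = -6·y.
At (1/2, 1/2, -1) this is -3.0000.

-3.0000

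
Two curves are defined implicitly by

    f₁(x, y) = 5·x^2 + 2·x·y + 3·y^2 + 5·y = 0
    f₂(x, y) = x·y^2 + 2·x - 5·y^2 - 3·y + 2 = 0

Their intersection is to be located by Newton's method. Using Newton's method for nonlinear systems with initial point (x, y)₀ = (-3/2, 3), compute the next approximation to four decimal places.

(1.5918, 2.1788)

At (-3/2, 3): F = (44.2500, -68.5000).
Jacobian J = [[10·x + 2·y, 2·x + 6·y + 5], [y^2 + 2, 2·x·y - 10·y - 3]].
At the point, J = [[-9.0000, 20.0000], [11.0000, -42.0000]] (det J = 158.0000).
Solving J·Δ = −F gives Δ = (3.0918, -0.8212).
Then the next iterate is (x, y)₁ = (1.5918, 2.1788).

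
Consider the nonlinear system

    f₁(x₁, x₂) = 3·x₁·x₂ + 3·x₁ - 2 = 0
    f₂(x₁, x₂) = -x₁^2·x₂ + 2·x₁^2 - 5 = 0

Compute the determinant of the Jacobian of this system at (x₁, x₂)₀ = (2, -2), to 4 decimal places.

-84.0000

J = [[3·x₂ + 3, 3·x₁], [-2·x₁·x₂ + 4·x₁, -x₁^2]].
At the point, J = [[-3.0000, 6.0000], [16.0000, -4.0000]].
det J = -84.0000.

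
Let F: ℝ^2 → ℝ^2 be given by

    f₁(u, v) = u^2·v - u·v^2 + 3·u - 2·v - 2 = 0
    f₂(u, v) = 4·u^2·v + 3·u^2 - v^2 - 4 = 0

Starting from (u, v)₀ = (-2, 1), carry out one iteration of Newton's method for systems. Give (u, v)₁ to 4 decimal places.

(-0.6143, 2.1286)

At (-2, 1): F = (-4.0000, 23.0000).
Jacobian J = [[2·u·v - v^2 + 3, u^2 - 2·u·v - 2], [8·u·v + 6·u, 4·u^2 - 2·v]].
At the point, J = [[-2.0000, 6.0000], [-28.0000, 14.0000]] (det J = 140.0000).
Solving J·Δ = −F gives Δ = (1.3857, 1.1286).
Then the next iterate is (u, v)₁ = (-0.6143, 2.1286).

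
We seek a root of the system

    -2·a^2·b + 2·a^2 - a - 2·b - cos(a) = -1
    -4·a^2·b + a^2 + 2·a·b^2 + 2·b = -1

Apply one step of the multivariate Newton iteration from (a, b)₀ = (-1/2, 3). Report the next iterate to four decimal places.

(-0.8341, 0.1121)

At (-1/2, 3): F = (-6.377583, -4.7500).
Jacobian J = [[-4·a·b + 4·a + sin(a) - 1, -2·a^2 - 2], [-8·a·b + 2·a + 2·b^2, -4·a^2 + 4·a·b + 2]].
At the point, J = [[2.520574, -2.5000], [29.0000, -5.0000]] (det J = 59.897128).
Solving J·Δ = −F gives Δ = (-0.3341, -2.8879).
Then the next iterate is (a, b)₁ = (-0.8341, 0.1121).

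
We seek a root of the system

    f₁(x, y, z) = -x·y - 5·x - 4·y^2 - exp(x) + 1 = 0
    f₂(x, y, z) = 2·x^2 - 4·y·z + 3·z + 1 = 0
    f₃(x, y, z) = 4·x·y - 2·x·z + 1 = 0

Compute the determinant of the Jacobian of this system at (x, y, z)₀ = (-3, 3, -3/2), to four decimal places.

1902.5847

J = [[-y - exp(x) - 5, -x - 8·y, 0], [4·x, -4·z, -4·y + 3], [4·y - 2·z, 4·x, -2·x]].
At the point, J = [[-8.049787, -21.0000, 0.0000], [-12.0000, 6.0000, -9.0000], [15.0000, -12.0000, 6.0000]].
det J = 1902.5847.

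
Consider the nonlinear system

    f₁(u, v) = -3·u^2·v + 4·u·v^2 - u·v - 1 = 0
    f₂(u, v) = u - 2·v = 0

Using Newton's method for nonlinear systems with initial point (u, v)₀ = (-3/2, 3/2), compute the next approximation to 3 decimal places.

(-4.693, -2.347)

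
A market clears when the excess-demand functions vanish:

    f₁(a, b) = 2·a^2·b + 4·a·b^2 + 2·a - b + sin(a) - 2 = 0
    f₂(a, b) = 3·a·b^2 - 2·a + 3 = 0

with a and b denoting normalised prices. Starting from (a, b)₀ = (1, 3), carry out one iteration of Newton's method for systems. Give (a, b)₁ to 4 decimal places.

(0.9398, 1.5281)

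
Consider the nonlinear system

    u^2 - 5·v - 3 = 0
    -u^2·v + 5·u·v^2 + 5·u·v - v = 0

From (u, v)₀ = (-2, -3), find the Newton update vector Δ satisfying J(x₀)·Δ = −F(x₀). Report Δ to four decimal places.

(5.5000, -1.2000)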